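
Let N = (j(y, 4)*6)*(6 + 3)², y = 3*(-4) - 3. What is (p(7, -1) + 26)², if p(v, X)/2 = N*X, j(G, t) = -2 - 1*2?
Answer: 15319396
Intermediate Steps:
y = -15 (y = -12 - 3 = -15)
j(G, t) = -4 (j(G, t) = -2 - 2 = -4)
N = -1944 (N = (-4*6)*(6 + 3)² = -24*9² = -24*81 = -1944)
p(v, X) = -3888*X (p(v, X) = 2*(-1944*X) = -3888*X)
(p(7, -1) + 26)² = (-3888*(-1) + 26)² = (3888 + 26)² = 3914² = 15319396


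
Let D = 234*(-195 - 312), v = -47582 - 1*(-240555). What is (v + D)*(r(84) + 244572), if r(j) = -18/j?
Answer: 254523411675/14 ≈ 1.8180e+10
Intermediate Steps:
v = 192973 (v = -47582 + 240555 = 192973)
D = -118638 (D = 234*(-507) = -118638)
(v + D)*(r(84) + 244572) = (192973 - 118638)*(-18/84 + 244572) = 74335*(-18*1/84 + 244572) = 74335*(-3/14 + 244572) = 74335*(3424005/14) = 254523411675/14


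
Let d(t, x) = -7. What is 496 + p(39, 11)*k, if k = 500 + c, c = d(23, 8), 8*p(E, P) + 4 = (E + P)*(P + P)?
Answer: 68037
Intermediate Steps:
p(E, P) = -½ + P*(E + P)/4 (p(E, P) = -½ + ((E + P)*(P + P))/8 = -½ + ((E + P)*(2*P))/8 = -½ + (2*P*(E + P))/8 = -½ + P*(E + P)/4)
c = -7
k = 493 (k = 500 - 7 = 493)
496 + p(39, 11)*k = 496 + (-½ + (¼)*11² + (¼)*39*11)*493 = 496 + (-½ + (¼)*121 + 429/4)*493 = 496 + (-½ + 121/4 + 429/4)*493 = 496 + 137*493 = 496 + 67541 = 68037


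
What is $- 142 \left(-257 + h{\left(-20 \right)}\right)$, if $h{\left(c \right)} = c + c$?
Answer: $42174$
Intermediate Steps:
$h{\left(c \right)} = 2 c$
$- 142 \left(-257 + h{\left(-20 \right)}\right) = - 142 \left(-257 + 2 \left(-20\right)\right) = - 142 \left(-257 - 40\right) = \left(-142\right) \left(-297\right) = 42174$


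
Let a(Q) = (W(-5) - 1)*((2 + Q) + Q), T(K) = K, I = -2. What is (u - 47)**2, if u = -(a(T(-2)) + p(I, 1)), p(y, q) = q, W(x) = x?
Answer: 3600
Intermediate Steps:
a(Q) = -12 - 12*Q (a(Q) = (-5 - 1)*((2 + Q) + Q) = -6*(2 + 2*Q) = -12 - 12*Q)
u = -13 (u = -((-12 - 12*(-2)) + 1) = -((-12 + 24) + 1) = -(12 + 1) = -1*13 = -13)
(u - 47)**2 = (-13 - 47)**2 = (-60)**2 = 3600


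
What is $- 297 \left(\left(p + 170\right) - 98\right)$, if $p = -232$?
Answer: $47520$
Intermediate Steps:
$- 297 \left(\left(p + 170\right) - 98\right) = - 297 \left(\left(-232 + 170\right) - 98\right) = - 297 \left(-62 - 98\right) = \left(-297\right) \left(-160\right) = 47520$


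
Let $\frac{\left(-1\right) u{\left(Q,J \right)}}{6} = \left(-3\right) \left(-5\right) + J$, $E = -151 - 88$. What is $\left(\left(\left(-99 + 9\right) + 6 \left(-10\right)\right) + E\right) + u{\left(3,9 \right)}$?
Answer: $-533$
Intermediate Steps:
$E = -239$ ($E = -151 - 88 = -239$)
$u{\left(Q,J \right)} = -90 - 6 J$ ($u{\left(Q,J \right)} = - 6 \left(\left(-3\right) \left(-5\right) + J\right) = - 6 \left(15 + J\right) = -90 - 6 J$)
$\left(\left(\left(-99 + 9\right) + 6 \left(-10\right)\right) + E\right) + u{\left(3,9 \right)} = \left(\left(\left(-99 + 9\right) + 6 \left(-10\right)\right) - 239\right) - 144 = \left(\left(-90 - 60\right) - 239\right) - 144 = \left(-150 - 239\right) - 144 = -389 - 144 = -533$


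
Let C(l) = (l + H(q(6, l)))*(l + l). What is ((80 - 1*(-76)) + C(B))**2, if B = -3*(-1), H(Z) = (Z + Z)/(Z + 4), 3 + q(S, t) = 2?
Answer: 28900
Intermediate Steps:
q(S, t) = -1 (q(S, t) = -3 + 2 = -1)
H(Z) = 2*Z/(4 + Z) (H(Z) = (2*Z)/(4 + Z) = 2*Z/(4 + Z))
B = 3
C(l) = 2*l*(-2/3 + l) (C(l) = (l + 2*(-1)/(4 - 1))*(l + l) = (l + 2*(-1)/3)*(2*l) = (l + 2*(-1)*(1/3))*(2*l) = (l - 2/3)*(2*l) = (-2/3 + l)*(2*l) = 2*l*(-2/3 + l))
((80 - 1*(-76)) + C(B))**2 = ((80 - 1*(-76)) + (2/3)*3*(-2 + 3*3))**2 = ((80 + 76) + (2/3)*3*(-2 + 9))**2 = (156 + (2/3)*3*7)**2 = (156 + 14)**2 = 170**2 = 28900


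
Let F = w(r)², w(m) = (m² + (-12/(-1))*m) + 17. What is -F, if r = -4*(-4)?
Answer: -216225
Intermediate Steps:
r = 16
w(m) = 17 + m² + 12*m (w(m) = (m² + (-12*(-1))*m) + 17 = (m² + 12*m) + 17 = 17 + m² + 12*m)
F = 216225 (F = (17 + 16² + 12*16)² = (17 + 256 + 192)² = 465² = 216225)
-F = -1*216225 = -216225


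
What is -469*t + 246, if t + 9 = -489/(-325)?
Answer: 1222434/325 ≈ 3761.3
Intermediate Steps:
t = -2436/325 (t = -9 - 489/(-325) = -9 - 489*(-1/325) = -9 + 489/325 = -2436/325 ≈ -7.4954)
-469*t + 246 = -469*(-2436/325) + 246 = 1142484/325 + 246 = 1222434/325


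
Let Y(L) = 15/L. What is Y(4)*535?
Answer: 8025/4 ≈ 2006.3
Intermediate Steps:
Y(4)*535 = (15/4)*535 = 8025/4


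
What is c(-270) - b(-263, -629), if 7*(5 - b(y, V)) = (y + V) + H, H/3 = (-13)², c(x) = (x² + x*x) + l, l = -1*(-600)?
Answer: 146340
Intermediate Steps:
l = 600
c(x) = 600 + 2*x² (c(x) = (x² + x*x) + 600 = (x² + x²) + 600 = 2*x² + 600 = 600 + 2*x²)
H = 507 (H = 3*(-13)² = 3*169 = 507)
b(y, V) = -472/7 - V/7 - y/7 (b(y, V) = 5 - ((y + V) + 507)/7 = 5 - ((V + y) + 507)/7 = 5 - (507 + V + y)/7 = 5 + (-507/7 - V/7 - y/7) = -472/7 - V/7 - y/7)
c(-270) - b(-263, -629) = (600 + 2*(-270)²) - (-472/7 - ⅐*(-629) - ⅐*(-263)) = (600 + 2*72900) - (-472/7 + 629/7 + 263/7) = (600 + 145800) - 1*60 = 146400 - 60 = 146340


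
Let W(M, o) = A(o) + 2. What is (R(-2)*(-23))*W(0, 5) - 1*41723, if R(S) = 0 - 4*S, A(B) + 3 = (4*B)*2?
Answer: -48899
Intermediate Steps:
A(B) = -3 + 8*B (A(B) = -3 + (4*B)*2 = -3 + 8*B)
R(S) = -4*S
W(M, o) = -1 + 8*o (W(M, o) = (-3 + 8*o) + 2 = -1 + 8*o)
(R(-2)*(-23))*W(0, 5) - 1*41723 = (-4*(-2)*(-23))*(-1 + 8*5) - 1*41723 = (8*(-23))*(-1 + 40) - 41723 = -184*39 - 41723 = -7176 - 41723 = -48899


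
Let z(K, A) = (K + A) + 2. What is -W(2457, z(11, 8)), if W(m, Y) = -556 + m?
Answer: -1901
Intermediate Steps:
z(K, A) = 2 + A + K (z(K, A) = (A + K) + 2 = 2 + A + K)
-W(2457, z(11, 8)) = -(-556 + 2457) = -1*1901 = -1901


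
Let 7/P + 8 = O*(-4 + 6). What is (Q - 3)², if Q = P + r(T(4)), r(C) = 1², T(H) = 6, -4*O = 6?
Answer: 841/121 ≈ 6.9504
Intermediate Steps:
O = -3/2 (O = -¼*6 = -3/2 ≈ -1.5000)
r(C) = 1
P = -7/11 (P = 7/(-8 - 3*(-4 + 6)/2) = 7/(-8 - 3/2*2) = 7/(-8 - 3) = 7/(-11) = 7*(-1/11) = -7/11 ≈ -0.63636)
Q = 4/11 (Q = -7/11 + 1 = 4/11 ≈ 0.36364)
(Q - 3)² = (4/11 - 3)² = (-29/11)² = 841/121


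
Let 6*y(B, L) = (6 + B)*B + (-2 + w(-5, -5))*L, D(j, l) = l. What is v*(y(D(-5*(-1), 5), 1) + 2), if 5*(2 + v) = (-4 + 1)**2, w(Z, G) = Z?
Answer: -2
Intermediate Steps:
v = -1/5 (v = -2 + (-4 + 1)**2/5 = -2 + (1/5)*(-3)**2 = -2 + (1/5)*9 = -2 + 9/5 = -1/5 ≈ -0.20000)
y(B, L) = -7*L/6 + B*(6 + B)/6 (y(B, L) = ((6 + B)*B + (-2 - 5)*L)/6 = (B*(6 + B) - 7*L)/6 = (-7*L + B*(6 + B))/6 = -7*L/6 + B*(6 + B)/6)
v*(y(D(-5*(-1), 5), 1) + 2) = -((5 - 7/6*1 + (1/6)*5**2) + 2)/5 = -((5 - 7/6 + (1/6)*25) + 2)/5 = -((5 - 7/6 + 25/6) + 2)/5 = -(8 + 2)/5 = -1/5*10 = -2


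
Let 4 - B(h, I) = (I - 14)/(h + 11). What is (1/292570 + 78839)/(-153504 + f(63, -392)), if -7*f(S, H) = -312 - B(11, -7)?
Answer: -1776076319787/3457101181255 ≈ -0.51375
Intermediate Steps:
B(h, I) = 4 - (-14 + I)/(11 + h) (B(h, I) = 4 - (I - 14)/(h + 11) = 4 - (-14 + I)/(11 + h))
f(S, H) = 6973/154 (f(S, H) = -(-312 - (58 - 1*(-7) + 4*11)/(11 + 11))/7 = -(-312 - (58 + 7 + 44)/22)/7 = -(-312 - 109/22)/7 = -⅐*(-6973/22) = 6973/154)
(1/292570 + 78839)/(-153504 + f(63, -392)) = (1/292570 + 78839)/(-153504 + 6973/154) = (1/292570 + 78839)/(-23632643/154) = (23065926231/292570)*(-154/23632643) = -1776076319787/3457101181255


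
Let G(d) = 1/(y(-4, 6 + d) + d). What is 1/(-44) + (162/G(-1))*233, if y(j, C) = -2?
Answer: -4982473/44 ≈ -1.1324e+5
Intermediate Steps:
G(d) = 1/(-2 + d)
1/(-44) + (162/G(-1))*233 = 1/(-44) + (162/(1/(-2 - 1)))*233 = -1/44 + (162/(1/(-3)))*233 = -1/44 + (162/(-⅓))*233 = -1/44 + (162*(-3))*233 = -1/44 - 486*233 = -1/44 - 113238 = -4982473/44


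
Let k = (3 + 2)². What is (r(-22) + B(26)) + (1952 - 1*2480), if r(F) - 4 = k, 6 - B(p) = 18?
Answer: -511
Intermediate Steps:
B(p) = -12 (B(p) = 6 - 1*18 = 6 - 18 = -12)
k = 25 (k = 5² = 25)
r(F) = 29 (r(F) = 4 + 25 = 29)
(r(-22) + B(26)) + (1952 - 1*2480) = (29 - 12) + (1952 - 1*2480) = 17 + (1952 - 2480) = 17 - 528 = -511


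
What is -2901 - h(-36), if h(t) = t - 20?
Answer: -2845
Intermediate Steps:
h(t) = -20 + t
-2901 - h(-36) = -2901 - (-20 - 36) = -2901 - 1*(-56) = -2901 + 56 = -2845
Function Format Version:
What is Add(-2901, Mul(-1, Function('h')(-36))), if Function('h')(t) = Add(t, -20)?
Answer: -2845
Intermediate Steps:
Function('h')(t) = Add(-20, t)
Add(-2901, Mul(-1, Function('h')(-36))) = Add(-2901, Mul(-1, Add(-20, -36))) = Add(-2901, Mul(-1, -56)) = Add(-2901, 56) = -2845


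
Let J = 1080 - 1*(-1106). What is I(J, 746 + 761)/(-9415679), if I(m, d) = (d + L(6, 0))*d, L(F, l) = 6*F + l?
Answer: -2325301/9415679 ≈ -0.24696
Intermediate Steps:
J = 2186 (J = 1080 + 1106 = 2186)
L(F, l) = l + 6*F
I(m, d) = d*(36 + d) (I(m, d) = (d + (0 + 6*6))*d = (d + (0 + 36))*d = (d + 36)*d = (36 + d)*d = d*(36 + d))
I(J, 746 + 761)/(-9415679) = ((746 + 761)*(36 + (746 + 761)))/(-9415679) = (1507*(36 + 1507))*(-1/9415679) = (1507*1543)*(-1/9415679) = 2325301*(-1/9415679) = -2325301/9415679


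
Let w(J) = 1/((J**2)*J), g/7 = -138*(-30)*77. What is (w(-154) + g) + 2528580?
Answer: 17384922730559/3652264 ≈ 4.7600e+6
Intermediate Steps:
g = 2231460 (g = 7*(-138*(-30)*77) = 7*(4140*77) = 7*318780 = 2231460)
w(J) = J**(-3) (w(J) = 1/(J**2*J) = J**(-3))
(w(-154) + g) + 2528580 = ((-154)**(-3) + 2231460) + 2528580 = (-1/3652264 + 2231460) + 2528580 = 8149881025439/3652264 + 2528580 = 17384922730559/3652264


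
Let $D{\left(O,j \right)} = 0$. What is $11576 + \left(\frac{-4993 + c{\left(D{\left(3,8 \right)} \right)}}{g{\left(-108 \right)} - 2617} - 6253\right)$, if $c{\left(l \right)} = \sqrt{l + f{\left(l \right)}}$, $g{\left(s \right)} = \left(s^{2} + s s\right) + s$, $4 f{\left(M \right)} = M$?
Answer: $\frac{109664776}{20603} \approx 5322.8$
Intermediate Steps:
$f{\left(M \right)} = \frac{M}{4}$
$g{\left(s \right)} = s + 2 s^{2}$ ($g{\left(s \right)} = \left(s^{2} + s^{2}\right) + s = 2 s^{2} + s = s + 2 s^{2}$)
$c{\left(l \right)} = \frac{\sqrt{5} \sqrt{l}}{2}$ ($c{\left(l \right)} = \sqrt{l + \frac{l}{4}} = \sqrt{\frac{5 l}{4}} = \frac{\sqrt{5} \sqrt{l}}{2}$)
$11576 + \left(\frac{-4993 + c{\left(D{\left(3,8 \right)} \right)}}{g{\left(-108 \right)} - 2617} - 6253\right) = 11576 - \left(6253 - \frac{-4993 + \frac{\sqrt{5} \sqrt{0}}{2}}{- 108 \left(1 + 2 \left(-108\right)\right) - 2617}\right) = 11576 - \left(6253 - \frac{-4993 + \frac{1}{2} \sqrt{5} \cdot 0}{- 108 \left(1 - 216\right) - 2617}\right) = 11576 - \left(6253 - \frac{-4993 + 0}{\left(-108\right) \left(-215\right) - 2617}\right) = 11576 - \left(6253 + \frac{4993}{23220 - 2617}\right) = 11576 - \left(6253 + \frac{4993}{20603}\right) = 11576 - \frac{128835552}{20603} = \frac{109664776}{20603}$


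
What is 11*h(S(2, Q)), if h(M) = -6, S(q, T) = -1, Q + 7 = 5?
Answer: -66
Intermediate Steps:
Q = -2 (Q = -7 + 5 = -2)
11*h(S(2, Q)) = 11*(-6) = -66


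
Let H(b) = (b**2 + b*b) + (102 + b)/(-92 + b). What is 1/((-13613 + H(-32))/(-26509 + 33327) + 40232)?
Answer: 422716/17005993047 ≈ 2.4857e-5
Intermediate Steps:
H(b) = 2*b**2 + (102 + b)/(-92 + b) (H(b) = (b**2 + b**2) + (102 + b)/(-92 + b) = 2*b**2 + (102 + b)/(-92 + b))
1/((-13613 + H(-32))/(-26509 + 33327) + 40232) = 1/((-13613 + (102 - 32 - 184*(-32)**2 + 2*(-32)**3)/(-92 - 32))/(-26509 + 33327) + 40232) = 1/((-13613 + (102 - 32 - 184*1024 + 2*(-32768))/(-124))/6818 + 40232) = 1/((-13613 - (102 - 32 - 188416 - 65536)/124)*(1/6818) + 40232) = 1/((-13613 - 1/124*(-253882))*(1/6818) + 40232) = 1/((-13613 + 126941/62)*(1/6818) + 40232) = 1/(-717065/62*1/6818 + 40232) = 1/(-717065/422716 + 40232) = 1/(17005993047/422716) = 422716/17005993047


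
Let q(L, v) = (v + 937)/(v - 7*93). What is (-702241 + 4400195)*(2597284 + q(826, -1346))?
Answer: 19180461116064378/1997 ≈ 9.6046e+12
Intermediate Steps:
q(L, v) = (937 + v)/(-651 + v) (q(L, v) = (937 + v)/(v - 651) = (937 + v)/(-651 + v))
(-702241 + 4400195)*(2597284 + q(826, -1346)) = (-702241 + 4400195)*(2597284 + (937 - 1346)/(-651 - 1346)) = 3697954*(2597284 - 409/(-1997)) = 3697954*(2597284 - 1/1997*(-409)) = 3697954*(2597284 + 409/1997) = 3697954*(5186776557/1997) = 19180461116064378/1997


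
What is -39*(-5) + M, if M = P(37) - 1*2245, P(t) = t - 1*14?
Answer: -2027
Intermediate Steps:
P(t) = -14 + t (P(t) = t - 14 = -14 + t)
M = -2222 (M = (-14 + 37) - 1*2245 = 23 - 2245 = -2222)
-39*(-5) + M = -39*(-5) - 2222 = 195 - 2222 = -2027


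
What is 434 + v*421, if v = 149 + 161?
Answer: 130944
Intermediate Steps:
v = 310
434 + v*421 = 434 + 310*421 = 434 + 130510 = 130944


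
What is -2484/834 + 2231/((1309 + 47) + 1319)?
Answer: -797341/371825 ≈ -2.1444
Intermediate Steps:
-2484/834 + 2231/((1309 + 47) + 1319) = -2484*1/834 + 2231/(1356 + 1319) = -414/139 + 2231/2675 = -797341/371825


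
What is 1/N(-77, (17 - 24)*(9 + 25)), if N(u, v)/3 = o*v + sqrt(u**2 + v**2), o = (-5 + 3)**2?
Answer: -136/361599 - sqrt(1277)/361599 ≈ -0.00047493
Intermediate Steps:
o = 4 (o = (-2)**2 = 4)
N(u, v) = 3*sqrt(u**2 + v**2) + 12*v (N(u, v) = 3*(4*v + sqrt(u**2 + v**2)) = 3*(sqrt(u**2 + v**2) + 4*v) = 3*sqrt(u**2 + v**2) + 12*v)
1/N(-77, (17 - 24)*(9 + 25)) = 1/(3*sqrt((-77)**2 + ((17 - 24)*(9 + 25))**2) + 12*((17 - 24)*(9 + 25))) = 1/(3*sqrt(5929 + (-7*34)**2) + 12*(-7*34)) = 1/(3*sqrt(5929 + (-238)**2) + 12*(-238)) = 1/(3*sqrt(5929 + 56644) - 2856) = 1/(3*sqrt(62573) - 2856) = 1/(3*(7*sqrt(1277)) - 2856) = 1/(21*sqrt(1277) - 2856) = 1/(-2856 + 21*sqrt(1277))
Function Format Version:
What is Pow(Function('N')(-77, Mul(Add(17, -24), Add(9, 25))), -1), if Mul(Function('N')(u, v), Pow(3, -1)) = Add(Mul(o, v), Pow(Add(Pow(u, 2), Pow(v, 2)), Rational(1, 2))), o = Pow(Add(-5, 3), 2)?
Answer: Add(Rational(-136, 361599), Mul(Rational(-1, 361599), Pow(1277, Rational(1, 2)))) ≈ -0.00047493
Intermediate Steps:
o = 4 (o = Pow(-2, 2) = 4)
Function('N')(u, v) = Add(Mul(3, Pow(Add(Pow(u, 2), Pow(v, 2)), Rational(1, 2))), Mul(12, v)) (Function('N')(u, v) = Mul(3, Add(Mul(4, v), Pow(Add(Pow(u, 2), Pow(v, 2)), Rational(1, 2)))) = Mul(3, Add(Pow(Add(Pow(u, 2), Pow(v, 2)), Rational(1, 2)), Mul(4, v))) = Add(Mul(3, Pow(Add(Pow(u, 2), Pow(v, 2)), Rational(1, 2))), Mul(12, v)))
Pow(Function('N')(-77, Mul(Add(17, -24), Add(9, 25))), -1) = Pow(Add(Mul(3, Pow(Add(Pow(-77, 2), Pow(Mul(Add(17, -24), Add(9, 25)), 2)), Rational(1, 2))), Mul(12, Mul(Add(17, -24), Add(9, 25)))), -1) = Pow(Add(Mul(3, Pow(Add(5929, Pow(Mul(-7, 34), 2)), Rational(1, 2))), Mul(12, Mul(-7, 34))), -1) = Pow(Add(Mul(3, Pow(Add(5929, Pow(-238, 2)), Rational(1, 2))), Mul(12, -238)), -1) = Pow(Add(Mul(3, Pow(Add(5929, 56644), Rational(1, 2))), -2856), -1) = Pow(Add(Mul(3, Pow(62573, Rational(1, 2))), -2856), -1) = Pow(Add(Mul(3, Mul(7, Pow(1277, Rational(1, 2)))), -2856), -1) = Pow(Add(Mul(21, Pow(1277, Rational(1, 2))), -2856), -1) = Pow(Add(-2856, Mul(21, Pow(1277, Rational(1, 2)))), -1)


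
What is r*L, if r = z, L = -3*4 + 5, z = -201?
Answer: 1407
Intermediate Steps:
L = -7 (L = -12 + 5 = -7)
r = -201
r*L = -201*(-7) = 1407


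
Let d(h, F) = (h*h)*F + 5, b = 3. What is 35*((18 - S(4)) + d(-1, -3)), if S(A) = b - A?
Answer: 735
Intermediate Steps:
d(h, F) = 5 + F*h² (d(h, F) = h²*F + 5 = F*h² + 5 = 5 + F*h²)
S(A) = 3 - A
35*((18 - S(4)) + d(-1, -3)) = 35*((18 - (3 - 1*4)) + (5 - 3*(-1)²)) = 35*((18 - (3 - 4)) + (5 - 3*1)) = 35*((18 - 1*(-1)) + (5 - 3)) = 35*((18 + 1) + 2) = 35*(19 + 2) = 35*21 = 735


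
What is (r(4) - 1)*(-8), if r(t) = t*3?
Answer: -88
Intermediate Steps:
r(t) = 3*t
(r(4) - 1)*(-8) = (3*4 - 1)*(-8) = (12 - 1)*(-8) = 11*(-8) = -88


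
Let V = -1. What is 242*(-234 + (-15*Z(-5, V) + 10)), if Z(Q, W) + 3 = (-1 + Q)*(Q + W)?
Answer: -173998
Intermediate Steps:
Z(Q, W) = -3 + (-1 + Q)*(Q + W)
242*(-234 + (-15*Z(-5, V) + 10)) = 242*(-234 + (-15*(-3 + (-5)² - 1*(-5) - 1*(-1) - 5*(-1)) + 10)) = 242*(-234 + (-15*(-3 + 25 + 5 + 1 + 5) + 10)) = 242*(-234 + (-15*33 + 10)) = 242*(-234 + (-495 + 10)) = 242*(-234 - 485) = 242*(-719) = -173998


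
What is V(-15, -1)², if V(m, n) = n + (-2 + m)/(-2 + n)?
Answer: 196/9 ≈ 21.778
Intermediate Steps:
V(m, n) = n + (-2 + m)/(-2 + n)
V(-15, -1)² = ((-2 - 15 + (-1)² - 2*(-1))/(-2 - 1))² = ((-2 - 15 + 1 + 2)/(-3))² = (-⅓*(-14))² = (14/3)² = 196/9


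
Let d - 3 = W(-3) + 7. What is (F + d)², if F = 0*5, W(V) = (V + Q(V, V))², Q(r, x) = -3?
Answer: 2116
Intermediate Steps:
W(V) = (-3 + V)² (W(V) = (V - 3)² = (-3 + V)²)
F = 0
d = 46 (d = 3 + ((-3 - 3)² + 7) = 3 + ((-6)² + 7) = 3 + (36 + 7) = 3 + 43 = 46)
(F + d)² = (0 + 46)² = 46² = 2116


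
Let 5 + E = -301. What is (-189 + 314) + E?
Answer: -181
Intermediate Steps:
E = -306 (E = -5 - 301 = -306)
(-189 + 314) + E = (-189 + 314) - 306 = 125 - 306 = -181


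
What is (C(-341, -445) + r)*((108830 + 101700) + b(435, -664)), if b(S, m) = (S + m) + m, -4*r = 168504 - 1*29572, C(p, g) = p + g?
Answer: -7446096603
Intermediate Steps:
C(p, g) = g + p
r = -34733 (r = -(168504 - 1*29572)/4 = -(168504 - 29572)/4 = -¼*138932 = -34733)
b(S, m) = S + 2*m
(C(-341, -445) + r)*((108830 + 101700) + b(435, -664)) = ((-445 - 341) - 34733)*((108830 + 101700) + (435 + 2*(-664))) = (-786 - 34733)*(210530 + (435 - 1328)) = -35519*(210530 - 893) = -35519*209637 = -7446096603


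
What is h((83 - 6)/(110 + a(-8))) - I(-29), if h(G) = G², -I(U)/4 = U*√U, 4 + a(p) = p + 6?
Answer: 5929/10816 - 116*I*√29 ≈ 0.54817 - 624.68*I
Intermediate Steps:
a(p) = 2 + p (a(p) = -4 + (p + 6) = -4 + (6 + p) = 2 + p)
I(U) = -4*U^(3/2) (I(U) = -4*U*√U = -4*U^(3/2))
h((83 - 6)/(110 + a(-8))) - I(-29) = ((83 - 6)/(110 + (2 - 8)))² - (-4)*(-29)^(3/2) = (77/(110 - 6))² - (-4)*(-29*I*√29) = (77/104)² - 116*I*√29 = 5929/10816 - 116*I*√29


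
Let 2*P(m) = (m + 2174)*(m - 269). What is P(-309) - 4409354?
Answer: -4948339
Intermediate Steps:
P(m) = (-269 + m)*(2174 + m)/2 (P(m) = ((m + 2174)*(m - 269))/2 = ((2174 + m)*(-269 + m))/2 = ((-269 + m)*(2174 + m))/2 = (-269 + m)*(2174 + m)/2)
P(-309) - 4409354 = (-292403 + (1/2)*(-309)**2 + (1905/2)*(-309)) - 4409354 = (-292403 + (1/2)*95481 - 588645/2) - 4409354 = (-292403 + 95481/2 - 588645/2) - 4409354 = -538985 - 4409354 = -4948339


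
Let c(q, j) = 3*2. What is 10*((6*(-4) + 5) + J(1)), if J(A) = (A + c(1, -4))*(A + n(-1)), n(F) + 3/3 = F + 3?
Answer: -50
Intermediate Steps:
c(q, j) = 6
n(F) = 2 + F (n(F) = -1 + (F + 3) = -1 + (3 + F) = 2 + F)
J(A) = (1 + A)*(6 + A) (J(A) = (A + 6)*(A + (2 - 1)) = (6 + A)*(A + 1) = (6 + A)*(1 + A) = (1 + A)*(6 + A))
10*((6*(-4) + 5) + J(1)) = 10*((6*(-4) + 5) + (6 + 1² + 7*1)) = 10*((-24 + 5) + (6 + 1 + 7)) = 10*(-19 + 14) = 10*(-5) = -50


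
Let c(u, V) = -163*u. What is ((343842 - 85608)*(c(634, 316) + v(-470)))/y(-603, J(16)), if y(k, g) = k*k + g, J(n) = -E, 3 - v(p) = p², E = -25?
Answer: -41864766963/181817 ≈ -2.3026e+5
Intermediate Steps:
v(p) = 3 - p²
J(n) = 25 (J(n) = -1*(-25) = 25)
y(k, g) = g + k² (y(k, g) = k² + g = g + k²)
((343842 - 85608)*(c(634, 316) + v(-470)))/y(-603, J(16)) = ((343842 - 85608)*(-163*634 + (3 - 1*(-470)²)))/(25 + (-603)²) = (258234*(-103342 + (3 - 1*220900)))/(25 + 363609) = (258234*(-103342 + (3 - 220900)))/363634 = (258234*(-103342 - 220897))*(1/363634) = (258234*(-324239))*(1/363634) = -83729533926*1/363634 = -41864766963/181817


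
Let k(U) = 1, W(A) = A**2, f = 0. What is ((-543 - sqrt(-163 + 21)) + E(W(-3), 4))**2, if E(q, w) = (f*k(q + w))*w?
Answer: (543 + I*sqrt(142))**2 ≈ 2.9471e+5 + 12941.0*I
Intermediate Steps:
E(q, w) = 0 (E(q, w) = (0*1)*w = 0*w = 0)
((-543 - sqrt(-163 + 21)) + E(W(-3), 4))**2 = ((-543 - sqrt(-163 + 21)) + 0)**2 = ((-543 - sqrt(-142)) + 0)**2 = ((-543 - I*sqrt(142)) + 0)**2 = (-543 - I*sqrt(142))**2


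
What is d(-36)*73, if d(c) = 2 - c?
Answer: 2774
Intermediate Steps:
d(-36)*73 = (2 - 1*(-36))*73 = (2 + 36)*73 = 38*73 = 2774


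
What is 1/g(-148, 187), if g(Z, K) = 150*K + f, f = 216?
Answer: 1/28266 ≈ 3.5378e-5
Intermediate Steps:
g(Z, K) = 216 + 150*K (g(Z, K) = 150*K + 216 = 216 + 150*K)
1/g(-148, 187) = 1/(216 + 150*187) = 1/(216 + 28050) = 1/28266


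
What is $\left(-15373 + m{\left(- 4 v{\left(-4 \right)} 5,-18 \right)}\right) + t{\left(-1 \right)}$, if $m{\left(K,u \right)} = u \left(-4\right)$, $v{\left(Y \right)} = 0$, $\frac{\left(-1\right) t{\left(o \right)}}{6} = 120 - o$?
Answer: $-16027$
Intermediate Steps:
$t{\left(o \right)} = -720 + 6 o$ ($t{\left(o \right)} = - 6 \left(120 - o\right) = -720 + 6 o$)
$m{\left(K,u \right)} = - 4 u$
$\left(-15373 + m{\left(- 4 v{\left(-4 \right)} 5,-18 \right)}\right) + t{\left(-1 \right)} = \left(-15373 - -72\right) + \left(-720 + 6 \left(-1\right)\right) = \left(-15373 + 72\right) - 726 = -15301 - 726 = -16027$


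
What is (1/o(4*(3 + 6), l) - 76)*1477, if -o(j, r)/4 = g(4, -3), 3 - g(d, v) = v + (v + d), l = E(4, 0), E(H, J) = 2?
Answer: -2246517/20 ≈ -1.1233e+5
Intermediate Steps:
l = 2
g(d, v) = 3 - d - 2*v (g(d, v) = 3 - (v + (v + d)) = 3 - (v + (d + v)) = 3 - (d + 2*v) = 3 + (-d - 2*v) = 3 - d - 2*v)
o(j, r) = -20 (o(j, r) = -4*(3 - 1*4 - 2*(-3)) = -4*(3 - 4 + 6) = -4*5 = -20)
(1/o(4*(3 + 6), l) - 76)*1477 = (1/(-20) - 76)*1477 = (-1/20 - 76)*1477 = -1521/20*1477 = -2246517/20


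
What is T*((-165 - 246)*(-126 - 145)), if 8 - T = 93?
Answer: -9467385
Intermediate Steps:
T = -85 (T = 8 - 1*93 = 8 - 93 = -85)
T*((-165 - 246)*(-126 - 145)) = -85*(-165 - 246)*(-126 - 145) = -(-34935)*(-271) = -85*111381 = -9467385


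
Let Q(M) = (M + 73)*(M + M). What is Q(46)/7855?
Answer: 10948/7855 ≈ 1.3938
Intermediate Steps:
Q(M) = 2*M*(73 + M) (Q(M) = (73 + M)*(2*M) = 2*M*(73 + M))
Q(46)/7855 = (2*46*(73 + 46))/7855 = (2*46*119)*(1/7855) = 10948*(1/7855) = 10948/7855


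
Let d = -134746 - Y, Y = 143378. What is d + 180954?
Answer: -97170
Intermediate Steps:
d = -278124 (d = -134746 - 1*143378 = -134746 - 143378 = -278124)
d + 180954 = -278124 + 180954 = -97170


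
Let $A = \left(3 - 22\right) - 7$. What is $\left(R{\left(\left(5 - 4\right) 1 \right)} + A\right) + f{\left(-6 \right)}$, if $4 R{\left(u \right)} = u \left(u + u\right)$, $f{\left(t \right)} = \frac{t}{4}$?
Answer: $-27$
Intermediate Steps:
$A = -26$ ($A = -19 - 7 = -26$)
$f{\left(t \right)} = \frac{t}{4}$ ($f{\left(t \right)} = t \frac{1}{4} = \frac{t}{4}$)
$R{\left(u \right)} = \frac{u^{2}}{2}$ ($R{\left(u \right)} = \frac{u \left(u + u\right)}{4} = \frac{u 2 u}{4} = \frac{2 u^{2}}{4} = \frac{u^{2}}{2}$)
$\left(R{\left(\left(5 - 4\right) 1 \right)} + A\right) + f{\left(-6 \right)} = \left(\frac{\left(\left(5 - 4\right) 1\right)^{2}}{2} - 26\right) + \frac{1}{4} \left(-6\right) = \left(\frac{\left(1 \cdot 1\right)^{2}}{2} - 26\right) - \frac{3}{2} = \left(\frac{1^{2}}{2} - 26\right) - \frac{3}{2} = \left(\frac{1}{2} \cdot 1 - 26\right) - \frac{3}{2} = \left(\frac{1}{2} - 26\right) - \frac{3}{2} = - \frac{51}{2} - \frac{3}{2} = -27$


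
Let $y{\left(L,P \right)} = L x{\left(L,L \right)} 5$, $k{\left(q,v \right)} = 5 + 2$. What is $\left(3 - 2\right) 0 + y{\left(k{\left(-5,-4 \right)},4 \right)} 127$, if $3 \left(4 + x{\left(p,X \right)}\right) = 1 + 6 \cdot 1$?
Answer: $- \frac{22225}{3} \approx -7408.3$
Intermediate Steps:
$k{\left(q,v \right)} = 7$
$x{\left(p,X \right)} = - \frac{5}{3}$ ($x{\left(p,X \right)} = -4 + \frac{1 + 6 \cdot 1}{3} = -4 + \frac{1 + 6}{3} = -4 + \frac{1}{3} \cdot 7 = -4 + \frac{7}{3} = - \frac{5}{3}$)
$y{\left(L,P \right)} = - \frac{25 L}{3}$ ($y{\left(L,P \right)} = L \left(- \frac{5}{3}\right) 5 = - \frac{5 L}{3} \cdot 5 = - \frac{25 L}{3}$)
$\left(3 - 2\right) 0 + y{\left(k{\left(-5,-4 \right)},4 \right)} 127 = \left(3 - 2\right) 0 + \left(- \frac{25}{3}\right) 7 \cdot 127 = 1 \cdot 0 - \frac{22225}{3} = 0 - \frac{22225}{3} = - \frac{22225}{3}$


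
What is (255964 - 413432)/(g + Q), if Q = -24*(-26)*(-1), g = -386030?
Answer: 78734/193327 ≈ 0.40726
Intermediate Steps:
Q = -624 (Q = 624*(-1) = -624)
(255964 - 413432)/(g + Q) = (255964 - 413432)/(-386030 - 624) = -157468/(-386654) = -157468*(-1/386654) = 78734/193327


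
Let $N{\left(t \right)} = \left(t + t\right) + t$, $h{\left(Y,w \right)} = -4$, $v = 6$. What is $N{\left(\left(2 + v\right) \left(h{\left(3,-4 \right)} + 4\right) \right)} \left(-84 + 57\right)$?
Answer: $0$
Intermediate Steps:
$N{\left(t \right)} = 3 t$ ($N{\left(t \right)} = 2 t + t = 3 t$)
$N{\left(\left(2 + v\right) \left(h{\left(3,-4 \right)} + 4\right) \right)} \left(-84 + 57\right) = 3 \left(2 + 6\right) \left(-4 + 4\right) \left(-84 + 57\right) = 3 \cdot 8 \cdot 0 \left(-27\right) = 3 \cdot 0 \left(-27\right) = 0 \left(-27\right) = 0$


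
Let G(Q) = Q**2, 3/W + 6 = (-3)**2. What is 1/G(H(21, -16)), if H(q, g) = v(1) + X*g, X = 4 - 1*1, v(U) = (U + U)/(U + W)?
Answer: 1/2209 ≈ 0.00045269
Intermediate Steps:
W = 1 (W = 3/(-6 + (-3)**2) = 3/(-6 + 9) = 3/3 = 3*(1/3) = 1)
v(U) = 2*U/(1 + U) (v(U) = (U + U)/(U + 1) = (2*U)/(1 + U) = 2*U/(1 + U))
X = 3 (X = 4 - 1 = 3)
H(q, g) = 1 + 3*g (H(q, g) = 2*1/(1 + 1) + 3*g = 2*1/2 + 3*g = 2*1*(1/2) + 3*g = 1 + 3*g)
1/G(H(21, -16)) = 1/((1 + 3*(-16))**2) = 1/((1 - 48)**2) = 1/((-47)**2) = 1/2209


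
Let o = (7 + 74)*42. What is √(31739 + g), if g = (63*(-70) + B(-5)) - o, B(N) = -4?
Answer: √23923 ≈ 154.67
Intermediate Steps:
o = 3402 (o = 81*42 = 3402)
g = -7816 (g = (63*(-70) - 4) - 1*3402 = (-4410 - 4) - 3402 = -4414 - 3402 = -7816)
√(31739 + g) = √(31739 - 7816) = √23923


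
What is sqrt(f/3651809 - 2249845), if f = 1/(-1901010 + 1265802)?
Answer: I*sqrt(61765299986425621979731932162)/165689877948 ≈ 1499.9*I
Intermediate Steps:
f = -1/635208 (f = 1/(-635208) = -1/635208 ≈ -1.5743e-6)
sqrt(f/3651809 - 2249845) = sqrt(-1/635208/3651809 - 2249845) = sqrt(-1/635208*1/3651809 - 2249845) = sqrt(-1/2319658291272 - 2249845) = sqrt(-5218871608326852841/2319658291272) = I*sqrt(61765299986425621979731932162)/165689877948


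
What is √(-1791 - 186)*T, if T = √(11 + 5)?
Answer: 4*I*√1977 ≈ 177.85*I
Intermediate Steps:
T = 4 (T = √16 = 4)
√(-1791 - 186)*T = √(-1791 - 186)*4 = √(-1977)*4 = (I*√1977)*4 = 4*I*√1977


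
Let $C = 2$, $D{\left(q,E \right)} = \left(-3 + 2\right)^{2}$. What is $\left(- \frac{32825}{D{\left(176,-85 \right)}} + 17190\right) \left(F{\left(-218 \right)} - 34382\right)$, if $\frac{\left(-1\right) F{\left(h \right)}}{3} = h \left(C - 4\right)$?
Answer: $558013150$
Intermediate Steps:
$D{\left(q,E \right)} = 1$ ($D{\left(q,E \right)} = \left(-1\right)^{2} = 1$)
$F{\left(h \right)} = 6 h$ ($F{\left(h \right)} = - 3 h \left(2 - 4\right) = - 3 h \left(-2\right) = - 3 \left(- 2 h\right) = 6 h$)
$\left(- \frac{32825}{D{\left(176,-85 \right)}} + 17190\right) \left(F{\left(-218 \right)} - 34382\right) = \left(- \frac{32825}{1} + 17190\right) \left(6 \left(-218\right) - 34382\right) = \left(\left(-32825\right) 1 + 17190\right) \left(-1308 - 34382\right) = \left(-32825 + 17190\right) \left(-35690\right) = \left(-15635\right) \left(-35690\right) = 558013150$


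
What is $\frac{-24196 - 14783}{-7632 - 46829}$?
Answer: $\frac{38979}{54461} \approx 0.71572$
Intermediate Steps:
$\frac{-24196 - 14783}{-7632 - 46829} = - \frac{38979}{-54461} = \left(-38979\right) \left(- \frac{1}{54461}\right) = \frac{38979}{54461}$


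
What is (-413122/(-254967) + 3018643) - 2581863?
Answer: 111364899382/254967 ≈ 4.3678e+5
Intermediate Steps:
(-413122/(-254967) + 3018643) - 2581863 = (-413122*(-1/254967) + 3018643) - 2581863 = (413122/254967 + 3018643) - 2581863 = 769654762903/254967 - 2581863 = 111364899382/254967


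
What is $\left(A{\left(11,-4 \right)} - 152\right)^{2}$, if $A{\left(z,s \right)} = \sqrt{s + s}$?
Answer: $23096 - 608 i \sqrt{2} \approx 23096.0 - 859.84 i$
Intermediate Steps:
$A{\left(z,s \right)} = \sqrt{2} \sqrt{s}$ ($A{\left(z,s \right)} = \sqrt{2 s} = \sqrt{2} \sqrt{s}$)
$\left(A{\left(11,-4 \right)} - 152\right)^{2} = \left(\sqrt{2} \sqrt{-4} - 152\right)^{2} = \left(\sqrt{2} \cdot 2 i - 152\right)^{2} = \left(2 i \sqrt{2} - 152\right)^{2} = \left(-152 + 2 i \sqrt{2}\right)^{2}$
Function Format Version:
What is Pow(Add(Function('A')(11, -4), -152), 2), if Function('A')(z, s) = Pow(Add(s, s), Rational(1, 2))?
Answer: Add(23096, Mul(-608, I, Pow(2, Rational(1, 2)))) ≈ Add(23096., Mul(-859.84, I))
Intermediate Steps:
Function('A')(z, s) = Mul(Pow(2, Rational(1, 2)), Pow(s, Rational(1, 2))) (Function('A')(z, s) = Pow(Mul(2, s), Rational(1, 2)) = Mul(Pow(2, Rational(1, 2)), Pow(s, Rational(1, 2))))
Pow(Add(Function('A')(11, -4), -152), 2) = Pow(Add(Mul(Pow(2, Rational(1, 2)), Pow(-4, Rational(1, 2))), -152), 2) = Pow(Add(Mul(Pow(2, Rational(1, 2)), Mul(2, I)), -152), 2) = Pow(Add(Mul(2, I, Pow(2, Rational(1, 2))), -152), 2) = Pow(Add(-152, Mul(2, I, Pow(2, Rational(1, 2)))), 2)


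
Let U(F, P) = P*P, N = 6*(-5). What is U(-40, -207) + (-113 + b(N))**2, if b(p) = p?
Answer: 63298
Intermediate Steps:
N = -30
U(F, P) = P**2
U(-40, -207) + (-113 + b(N))**2 = (-207)**2 + (-113 - 30)**2 = 42849 + (-143)**2 = 42849 + 20449 = 63298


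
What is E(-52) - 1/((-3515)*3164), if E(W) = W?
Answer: -578315919/11121460 ≈ -52.000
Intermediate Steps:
E(-52) - 1/((-3515)*3164) = -52 - 1/((-3515)*3164) = -52 - (-1)/(3515*3164) = -52 - 1*(-1/11121460) = -52 + 1/11121460 = -578315919/11121460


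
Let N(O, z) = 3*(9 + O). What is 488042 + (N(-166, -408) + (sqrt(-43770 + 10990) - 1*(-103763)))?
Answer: 591334 + 2*I*sqrt(8195) ≈ 5.9133e+5 + 181.05*I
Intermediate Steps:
N(O, z) = 27 + 3*O
488042 + (N(-166, -408) + (sqrt(-43770 + 10990) - 1*(-103763))) = 488042 + ((27 + 3*(-166)) + (sqrt(-43770 + 10990) - 1*(-103763))) = 488042 + ((27 - 498) + (sqrt(-32780) + 103763)) = 488042 + (-471 + (2*I*sqrt(8195) + 103763)) = 488042 + (-471 + (103763 + 2*I*sqrt(8195))) = 488042 + (103292 + 2*I*sqrt(8195)) = 591334 + 2*I*sqrt(8195)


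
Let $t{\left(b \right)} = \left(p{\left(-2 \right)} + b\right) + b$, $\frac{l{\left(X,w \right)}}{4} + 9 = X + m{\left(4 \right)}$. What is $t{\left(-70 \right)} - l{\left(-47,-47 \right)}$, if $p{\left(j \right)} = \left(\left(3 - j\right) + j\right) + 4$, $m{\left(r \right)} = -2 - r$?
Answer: $115$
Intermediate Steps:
$p{\left(j \right)} = 7$ ($p{\left(j \right)} = 3 + 4 = 7$)
$l{\left(X,w \right)} = -60 + 4 X$ ($l{\left(X,w \right)} = -36 + 4 \left(X - 6\right) = -36 + 4 \left(-6 + X\right) = -36 + \left(-24 + 4 X\right) = -60 + 4 X$)
$t{\left(b \right)} = 7 + 2 b$ ($t{\left(b \right)} = \left(7 + b\right) + b = 7 + 2 b$)
$t{\left(-70 \right)} - l{\left(-47,-47 \right)} = \left(7 + 2 \left(-70\right)\right) - \left(-60 + 4 \left(-47\right)\right) = \left(7 - 140\right) - \left(-60 - 188\right) = -133 - -248 = -133 + 248 = 115$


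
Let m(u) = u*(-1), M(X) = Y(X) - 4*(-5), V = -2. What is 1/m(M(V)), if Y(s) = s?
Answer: -1/18 ≈ -0.055556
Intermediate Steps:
M(X) = 20 + X (M(X) = X - 4*(-5) = X + 20 = 20 + X)
m(u) = -u
1/m(M(V)) = 1/(-(20 - 2)) = 1/(-1*18) = 1/(-18) = -1/18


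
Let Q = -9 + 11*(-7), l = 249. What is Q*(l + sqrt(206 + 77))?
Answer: -21414 - 86*sqrt(283) ≈ -22861.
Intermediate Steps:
Q = -86 (Q = -9 - 77 = -86)
Q*(l + sqrt(206 + 77)) = -86*(249 + sqrt(206 + 77)) = -86*(249 + sqrt(283)) = -21414 - 86*sqrt(283)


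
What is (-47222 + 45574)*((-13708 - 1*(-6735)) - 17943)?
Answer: 41061568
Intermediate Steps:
(-47222 + 45574)*((-13708 - 1*(-6735)) - 17943) = -1648*((-13708 + 6735) - 17943) = -1648*(-6973 - 17943) = -1648*(-24916) = 41061568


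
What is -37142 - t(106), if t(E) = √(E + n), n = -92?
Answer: -37142 - √14 ≈ -37146.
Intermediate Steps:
t(E) = √(-92 + E) (t(E) = √(E - 92) = √(-92 + E))
-37142 - t(106) = -37142 - √(-92 + 106) = -37142 - √14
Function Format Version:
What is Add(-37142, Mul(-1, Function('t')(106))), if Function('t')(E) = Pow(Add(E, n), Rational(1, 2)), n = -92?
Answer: Add(-37142, Mul(-1, Pow(14, Rational(1, 2)))) ≈ -37146.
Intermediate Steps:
Function('t')(E) = Pow(Add(-92, E), Rational(1, 2)) (Function('t')(E) = Pow(Add(E, -92), Rational(1, 2)) = Pow(Add(-92, E), Rational(1, 2)))
Add(-37142, Mul(-1, Function('t')(106))) = Add(-37142, Mul(-1, Pow(Add(-92, 106), Rational(1, 2)))) = Add(-37142, Mul(-1, Pow(14, Rational(1, 2))))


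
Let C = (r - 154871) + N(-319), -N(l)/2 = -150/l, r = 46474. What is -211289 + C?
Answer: -101980134/319 ≈ -3.1969e+5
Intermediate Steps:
N(l) = 300/l (N(l) = -(-300)/l = 300/l)
C = -34578943/319 (C = (46474 - 154871) + 300/(-319) = -108397 + 300*(-1/319) = -108397 - 300/319 = -34578943/319 ≈ -1.0840e+5)
-211289 + C = -211289 - 34578943/319 = -101980134/319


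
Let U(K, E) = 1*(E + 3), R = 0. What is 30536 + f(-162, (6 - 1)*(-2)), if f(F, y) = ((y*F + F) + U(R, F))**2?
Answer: 1717937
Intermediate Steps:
U(K, E) = 3 + E (U(K, E) = 1*(3 + E) = 3 + E)
f(F, y) = (3 + 2*F + F*y)**2 (f(F, y) = ((y*F + F) + (3 + F))**2 = ((F*y + F) + (3 + F))**2 = ((F + F*y) + (3 + F))**2 = (3 + 2*F + F*y)**2)
30536 + f(-162, (6 - 1)*(-2)) = 30536 + (3 + 2*(-162) - 162*(6 - 1)*(-2))**2 = 30536 + (3 - 324 - 810*(-2))**2 = 30536 + (3 - 324 - 162*(-10))**2 = 30536 + (3 - 324 + 1620)**2 = 30536 + 1299**2 = 30536 + 1687401 = 1717937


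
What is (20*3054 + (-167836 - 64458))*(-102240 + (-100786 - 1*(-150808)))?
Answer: 8940452652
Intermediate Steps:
(20*3054 + (-167836 - 64458))*(-102240 + (-100786 - 1*(-150808))) = (61080 - 232294)*(-102240 + (-100786 + 150808)) = -171214*(-102240 + 50022) = -171214*(-52218) = 8940452652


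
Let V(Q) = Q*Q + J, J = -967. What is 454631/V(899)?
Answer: 454631/807234 ≈ 0.56320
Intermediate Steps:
V(Q) = -967 + Q**2 (V(Q) = Q*Q - 967 = Q**2 - 967 = -967 + Q**2)
454631/V(899) = 454631/(-967 + 899**2) = 454631/(-967 + 808201) = 454631/807234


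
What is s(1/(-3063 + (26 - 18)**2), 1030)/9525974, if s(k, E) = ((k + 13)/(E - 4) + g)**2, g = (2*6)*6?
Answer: 12274547520370249/22547430325085415606 ≈ 0.00054439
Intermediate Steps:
g = 72 (g = 12*6 = 72)
s(k, E) = (72 + (13 + k)/(-4 + E))**2 (s(k, E) = ((k + 13)/(E - 4) + 72)**2 = ((13 + k)/(-4 + E) + 72)**2 = (72 + (13 + k)/(-4 + E))**2)
s(1/(-3063 + (26 - 18)**2), 1030)/9525974 = ((-275 + 1/(-3063 + (26 - 18)**2) + 72*1030)**2/(-4 + 1030)**2)/9525974 = ((-275 + 1/(-3063 + 8**2) + 74160)**2/1026**2)*(1/9525974) = ((-275 + 1/(-3063 + 64) + 74160)**2/1052676)*(1/9525974) = ((-275 + 1/(-2999) + 74160)**2/1052676)*(1/9525974) = ((-275 - 1/2999 + 74160)**2/1052676)*(1/9525974) = ((221581114/2999)**2/1052676)*(1/9525974) = ((1/1052676)*(49098190081480996/8994001))*(1/9525974) = (12274547520370249/2366942249169)*(1/9525974) = 12274547520370249/22547430325085415606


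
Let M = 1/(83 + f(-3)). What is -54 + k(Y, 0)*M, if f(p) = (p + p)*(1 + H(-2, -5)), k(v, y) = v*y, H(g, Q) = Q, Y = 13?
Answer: -54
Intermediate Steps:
f(p) = -8*p (f(p) = (p + p)*(1 - 5) = (2*p)*(-4) = -8*p)
M = 1/107 (M = 1/(83 - 8*(-3)) = 1/(83 + 24) = 1/107 ≈ 0.0093458)
-54 + k(Y, 0)*M = -54 + (13*0)*(1/107) = -54 + 0*(1/107) = -54 + 0 = -54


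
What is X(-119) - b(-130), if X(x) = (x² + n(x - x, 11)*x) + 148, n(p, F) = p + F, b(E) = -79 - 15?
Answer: 13094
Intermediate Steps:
b(E) = -94
n(p, F) = F + p
X(x) = 148 + x² + 11*x (X(x) = (x² + (11 + (x - x))*x) + 148 = (x² + (11 + 0)*x) + 148 = (x² + 11*x) + 148 = 148 + x² + 11*x)
X(-119) - b(-130) = (148 + (-119)² + 11*(-119)) - 1*(-94) = (148 + 14161 - 1309) + 94 = 13000 + 94 = 13094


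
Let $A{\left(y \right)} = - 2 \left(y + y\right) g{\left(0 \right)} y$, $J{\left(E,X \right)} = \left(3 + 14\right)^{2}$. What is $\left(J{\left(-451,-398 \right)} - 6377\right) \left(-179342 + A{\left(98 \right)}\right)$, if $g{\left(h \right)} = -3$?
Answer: $390204272$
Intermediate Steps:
$J{\left(E,X \right)} = 289$ ($J{\left(E,X \right)} = 17^{2} = 289$)
$A{\left(y \right)} = 12 y^{2}$ ($A{\left(y \right)} = - 2 \left(y + y\right) \left(-3\right) y = - 2 \cdot 2 y \left(-3\right) y = - 4 y \left(-3\right) y = 12 y y = 12 y^{2}$)
$\left(J{\left(-451,-398 \right)} - 6377\right) \left(-179342 + A{\left(98 \right)}\right) = \left(289 - 6377\right) \left(-179342 + 12 \cdot 98^{2}\right) = - 6088 \left(-179342 + 12 \cdot 9604\right) = - 6088 \left(-179342 + 115248\right) = \left(-6088\right) \left(-64094\right) = 390204272$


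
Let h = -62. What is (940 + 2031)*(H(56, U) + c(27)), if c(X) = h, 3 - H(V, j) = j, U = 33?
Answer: -273332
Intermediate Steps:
H(V, j) = 3 - j
c(X) = -62
(940 + 2031)*(H(56, U) + c(27)) = (940 + 2031)*((3 - 1*33) - 62) = 2971*((3 - 33) - 62) = 2971*(-30 - 62) = 2971*(-92) = -273332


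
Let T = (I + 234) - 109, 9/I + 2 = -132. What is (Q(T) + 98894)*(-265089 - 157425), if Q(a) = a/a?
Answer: -41784522030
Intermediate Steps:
I = -9/134 (I = 9/(-2 - 132) = 9/(-134) = 9*(-1/134) = -9/134 ≈ -0.067164)
T = 16741/134 (T = (-9/134 + 234) - 109 = 31347/134 - 109 = 16741/134 ≈ 124.93)
Q(a) = 1
(Q(T) + 98894)*(-265089 - 157425) = (1 + 98894)*(-265089 - 157425) = 98895*(-422514) = -41784522030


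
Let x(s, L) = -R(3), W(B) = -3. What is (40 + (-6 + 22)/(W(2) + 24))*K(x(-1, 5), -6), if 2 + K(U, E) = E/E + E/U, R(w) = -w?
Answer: -856/7 ≈ -122.29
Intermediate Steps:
x(s, L) = 3 (x(s, L) = -(-1)*3 = -1*(-3) = 3)
K(U, E) = -1 + E/U (K(U, E) = -2 + (E/E + E/U) = -2 + (1 + E/U) = -1 + E/U)
(40 + (-6 + 22)/(W(2) + 24))*K(x(-1, 5), -6) = (40 + (-6 + 22)/(-3 + 24))*((-6 - 1*3)/3) = (40 + 16/21)*((-6 - 3)/3) = (40 + 16*(1/21))*((⅓)*(-9)) = (40 + 16/21)*(-3) = (856/21)*(-3) = -856/7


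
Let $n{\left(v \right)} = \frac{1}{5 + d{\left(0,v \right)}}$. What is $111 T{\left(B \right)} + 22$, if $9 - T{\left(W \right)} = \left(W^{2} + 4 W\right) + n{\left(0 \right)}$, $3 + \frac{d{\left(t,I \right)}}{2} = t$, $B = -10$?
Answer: $-5528$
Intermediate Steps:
$d{\left(t,I \right)} = -6 + 2 t$
$n{\left(v \right)} = -1$ ($n{\left(v \right)} = \frac{1}{5 + \left(-6 + 2 \cdot 0\right)} = \frac{1}{5 + \left(-6 + 0\right)} = \frac{1}{5 - 6} = \frac{1}{-1} = -1$)
$T{\left(W \right)} = 10 - W^{2} - 4 W$ ($T{\left(W \right)} = 9 - \left(\left(W^{2} + 4 W\right) - 1\right) = 9 - \left(-1 + W^{2} + 4 W\right) = 10 - W^{2} - 4 W$)
$111 T{\left(B \right)} + 22 = 111 \left(10 - \left(-10\right)^{2} - -40\right) + 22 = 111 \left(10 - 100 + 40\right) + 22 = 111 \left(-50\right) + 22 = -5550 + 22 = -5528$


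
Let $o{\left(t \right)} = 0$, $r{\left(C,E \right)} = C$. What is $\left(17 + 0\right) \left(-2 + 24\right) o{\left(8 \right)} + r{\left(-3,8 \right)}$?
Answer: $-3$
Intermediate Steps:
$\left(17 + 0\right) \left(-2 + 24\right) o{\left(8 \right)} + r{\left(-3,8 \right)} = \left(17 + 0\right) \left(-2 + 24\right) 0 - 3 = 17 \cdot 22 \cdot 0 - 3 = 374 \cdot 0 - 3 = 0 - 3 = -3$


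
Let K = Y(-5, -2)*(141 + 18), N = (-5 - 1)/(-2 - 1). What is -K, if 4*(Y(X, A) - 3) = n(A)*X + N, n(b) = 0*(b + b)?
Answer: -1113/2 ≈ -556.50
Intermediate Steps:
n(b) = 0 (n(b) = 0*(2*b) = 0)
N = 2 (N = -6/(-3) = -6*(-1/3) = 2)
Y(X, A) = 7/2 (Y(X, A) = 3 + (0*X + 2)/4 = 3 + (0 + 2)/4 = 3 + (1/4)*2 = 3 + 1/2 = 7/2)
K = 1113/2 (K = 7*(141 + 18)/2 = (7/2)*159 = 1113/2 ≈ 556.50)
-K = -1*1113/2 = -1113/2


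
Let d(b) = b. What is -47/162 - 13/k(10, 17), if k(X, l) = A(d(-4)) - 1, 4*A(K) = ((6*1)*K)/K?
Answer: -4259/162 ≈ -26.290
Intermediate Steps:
A(K) = 3/2 (A(K) = (((6*1)*K)/K)/4 = ((6*K)/K)/4 = (¼)*6 = 3/2)
k(X, l) = ½ (k(X, l) = 3/2 - 1 = ½)
-47/162 - 13/k(10, 17) = -47/162 - 13/½ = -47*1/162 - 13*2 = -47/162 - 26 = -4259/162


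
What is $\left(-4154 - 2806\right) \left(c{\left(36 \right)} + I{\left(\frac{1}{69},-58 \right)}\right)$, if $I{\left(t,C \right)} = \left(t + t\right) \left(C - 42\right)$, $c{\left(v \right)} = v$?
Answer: $- \frac{5298880}{23} \approx -2.3039 \cdot 10^{5}$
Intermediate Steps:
$I{\left(t,C \right)} = 2 t \left(-42 + C\right)$
$\left(-4154 - 2806\right) \left(c{\left(36 \right)} + I{\left(\frac{1}{69},-58 \right)}\right) = \left(-4154 - 2806\right) \left(36 + \frac{2 \left(-42 - 58\right)}{69}\right) = - 6960 \left(36 + 2 \cdot \frac{1}{69} \left(-100\right)\right) = - 6960 \left(36 - \frac{200}{69}\right) = \left(-6960\right) \frac{2284}{69} = - \frac{5298880}{23}$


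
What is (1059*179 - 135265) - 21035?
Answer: 33261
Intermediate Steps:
(1059*179 - 135265) - 21035 = (189561 - 135265) - 21035 = 54296 - 21035 = 33261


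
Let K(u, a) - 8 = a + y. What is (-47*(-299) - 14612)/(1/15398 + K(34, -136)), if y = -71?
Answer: 8607482/3064201 ≈ 2.8090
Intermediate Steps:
K(u, a) = -63 + a (K(u, a) = 8 + (a - 71) = 8 + (-71 + a) = -63 + a)
(-47*(-299) - 14612)/(1/15398 + K(34, -136)) = (-47*(-299) - 14612)/(1/15398 + (-63 - 136)) = (14053 - 14612)/(1/15398 - 199) = -559/(-3064201/15398) = -559*(-15398/3064201) = 8607482/3064201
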